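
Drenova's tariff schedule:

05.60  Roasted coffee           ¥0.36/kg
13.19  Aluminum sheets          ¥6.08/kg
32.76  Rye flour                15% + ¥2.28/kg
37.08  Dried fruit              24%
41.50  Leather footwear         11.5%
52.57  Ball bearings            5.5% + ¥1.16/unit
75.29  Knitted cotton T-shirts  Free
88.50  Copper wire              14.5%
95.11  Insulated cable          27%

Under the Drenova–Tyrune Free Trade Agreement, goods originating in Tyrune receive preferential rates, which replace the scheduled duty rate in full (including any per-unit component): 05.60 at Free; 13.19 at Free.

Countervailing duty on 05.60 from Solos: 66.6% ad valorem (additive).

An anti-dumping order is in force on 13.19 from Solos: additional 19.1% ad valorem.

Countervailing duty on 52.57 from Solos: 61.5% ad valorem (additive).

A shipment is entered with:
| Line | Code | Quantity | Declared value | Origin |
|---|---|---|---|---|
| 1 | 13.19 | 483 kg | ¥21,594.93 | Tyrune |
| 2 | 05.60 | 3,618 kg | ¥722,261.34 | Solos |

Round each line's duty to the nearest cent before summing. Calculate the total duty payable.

Line 1 (13.19, Tyrune, 483 kg, ¥21,594.93):
Base rate for 13.19 is ¥6.08/kg.
Origin Tyrune qualifies under the Drenova–Tyrune agreement and 13.19 is covered: preferential rate Free applies instead.
The additional-duty order on 13.19 targets Solos, not Tyrune; it does not apply.
Duty = ¥21,594.93 × 0% = ¥0.00.
Line 2 (05.60, Solos, 3,618 kg, ¥722,261.34):
Base rate for 05.60 is ¥0.36/kg.
05.60 has an FTA preferential rate, but origin Solos is not Tyrune; base rate stands.
Additional duty on 05.60 from Solos: +66.6% ad valorem. Applied ad valorem rate = 66.6%.
Duty = ¥722,261.34 × 66.6% + 3,618 × ¥0.36 = ¥482,328.53.
Total = ¥0.00 + ¥482,328.53 = ¥482,328.53.

¥482,328.53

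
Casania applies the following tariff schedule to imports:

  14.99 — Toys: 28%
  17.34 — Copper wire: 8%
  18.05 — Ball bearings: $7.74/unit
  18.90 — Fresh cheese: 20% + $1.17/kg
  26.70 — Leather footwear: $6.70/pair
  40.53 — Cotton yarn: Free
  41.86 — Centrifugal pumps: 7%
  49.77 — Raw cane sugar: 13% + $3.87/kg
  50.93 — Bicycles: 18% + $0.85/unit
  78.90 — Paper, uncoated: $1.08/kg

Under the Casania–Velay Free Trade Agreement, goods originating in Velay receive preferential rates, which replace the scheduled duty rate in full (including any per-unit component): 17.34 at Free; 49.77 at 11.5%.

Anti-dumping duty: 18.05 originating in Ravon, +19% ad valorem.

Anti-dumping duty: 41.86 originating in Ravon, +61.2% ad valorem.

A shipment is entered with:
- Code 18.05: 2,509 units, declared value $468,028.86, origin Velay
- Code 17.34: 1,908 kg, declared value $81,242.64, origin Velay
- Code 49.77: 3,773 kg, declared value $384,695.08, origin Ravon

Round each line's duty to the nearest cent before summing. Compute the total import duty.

$84,031.53

Line 1 (18.05, Velay, 2,509 units, $468,028.86):
Base rate for 18.05 is $7.74/unit.
Origin Velay is the FTA partner but 18.05 is not on the preference list; base rate stands.
The additional-duty order on 18.05 targets Ravon, not Velay; it does not apply.
Duty = 2,509 × $7.74 = $19,419.66.
Line 2 (17.34, Velay, 1,908 kg, $81,242.64):
Base rate for 17.34 is 8%.
Origin Velay qualifies under the Casania–Velay agreement and 17.34 is covered: preferential rate Free applies instead.
Duty = $81,242.64 × 0% = $0.00.
Line 3 (49.77, Ravon, 3,773 kg, $384,695.08):
Base rate for 49.77 is 13% + $3.87/kg.
49.77 has an FTA preferential rate, but origin Ravon is not Velay; base rate stands.
Duty = $384,695.08 × 13% + 3,773 × $3.87 = $64,611.87.
Total = $19,419.66 + $0.00 + $64,611.87 = $84,031.53.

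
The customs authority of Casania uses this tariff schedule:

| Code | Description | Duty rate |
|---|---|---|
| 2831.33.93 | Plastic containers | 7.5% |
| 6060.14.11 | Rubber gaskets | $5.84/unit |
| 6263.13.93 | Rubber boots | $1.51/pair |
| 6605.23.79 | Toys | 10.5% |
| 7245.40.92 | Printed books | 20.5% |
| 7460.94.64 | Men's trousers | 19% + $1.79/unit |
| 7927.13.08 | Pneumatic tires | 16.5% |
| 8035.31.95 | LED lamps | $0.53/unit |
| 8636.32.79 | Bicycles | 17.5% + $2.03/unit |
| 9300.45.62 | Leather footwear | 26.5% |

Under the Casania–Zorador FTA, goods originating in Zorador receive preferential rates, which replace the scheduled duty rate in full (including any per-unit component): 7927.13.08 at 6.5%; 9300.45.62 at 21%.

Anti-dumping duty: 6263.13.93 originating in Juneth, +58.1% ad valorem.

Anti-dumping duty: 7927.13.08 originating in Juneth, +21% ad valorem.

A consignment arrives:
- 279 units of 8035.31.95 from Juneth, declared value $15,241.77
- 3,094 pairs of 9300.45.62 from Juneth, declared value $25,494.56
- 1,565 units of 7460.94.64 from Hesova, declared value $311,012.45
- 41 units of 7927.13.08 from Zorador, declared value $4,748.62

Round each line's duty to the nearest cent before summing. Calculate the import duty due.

Line 1 (8035.31.95, Juneth, 279 units, $15,241.77):
Base rate for 8035.31.95 is $0.53/unit.
Duty = 279 × $0.53 = $147.87.
Line 2 (9300.45.62, Juneth, 3,094 pairs, $25,494.56):
Base rate for 9300.45.62 is 26.5%.
9300.45.62 has an FTA preferential rate, but origin Juneth is not Zorador; base rate stands.
Duty = $25,494.56 × 26.5% = $6,756.06.
Line 3 (7460.94.64, Hesova, 1,565 units, $311,012.45):
Base rate for 7460.94.64 is 19% + $1.79/unit.
Duty = $311,012.45 × 19% + 1,565 × $1.79 = $61,893.72.
Line 4 (7927.13.08, Zorador, 41 units, $4,748.62):
Base rate for 7927.13.08 is 16.5%.
Origin Zorador qualifies under the Casania–Zorador agreement and 7927.13.08 is covered: preferential rate 6.5% applies instead.
The additional-duty order on 7927.13.08 targets Juneth, not Zorador; it does not apply.
Duty = $4,748.62 × 6.5% = $308.66.
Total = $147.87 + $6,756.06 + $61,893.72 + $308.66 = $69,106.31.

$69,106.31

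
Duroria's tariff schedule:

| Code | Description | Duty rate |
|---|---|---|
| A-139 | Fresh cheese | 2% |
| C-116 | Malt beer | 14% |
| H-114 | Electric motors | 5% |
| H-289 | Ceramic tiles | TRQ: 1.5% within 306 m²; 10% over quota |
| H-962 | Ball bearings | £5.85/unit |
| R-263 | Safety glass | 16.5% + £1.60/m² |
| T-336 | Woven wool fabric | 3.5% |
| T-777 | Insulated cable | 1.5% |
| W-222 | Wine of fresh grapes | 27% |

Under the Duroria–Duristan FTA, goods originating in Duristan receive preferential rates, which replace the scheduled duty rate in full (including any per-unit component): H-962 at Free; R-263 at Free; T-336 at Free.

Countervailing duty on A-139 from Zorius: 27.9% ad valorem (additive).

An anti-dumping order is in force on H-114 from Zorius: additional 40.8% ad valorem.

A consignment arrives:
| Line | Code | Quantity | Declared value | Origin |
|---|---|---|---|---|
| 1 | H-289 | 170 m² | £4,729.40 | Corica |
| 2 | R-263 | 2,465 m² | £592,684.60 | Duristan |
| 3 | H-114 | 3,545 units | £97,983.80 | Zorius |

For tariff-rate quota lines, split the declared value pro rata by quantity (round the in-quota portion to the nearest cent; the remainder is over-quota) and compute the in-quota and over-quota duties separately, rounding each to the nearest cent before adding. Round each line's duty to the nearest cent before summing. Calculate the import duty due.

Line 1 (H-289, Corica, 170 m², £4,729.40):
Code H-289 is under a tariff-rate quota (threshold 306 m²). Quantity 170 m² is within the quota, so the in-quota rate 1.5% applies to the full value.
Duty = £4,729.40 × 1.5% = £70.94.
Line 2 (R-263, Duristan, 2,465 m², £592,684.60):
Base rate for R-263 is 16.5% + £1.60/m².
Origin Duristan qualifies under the Duroria–Duristan agreement and R-263 is covered: preferential rate Free applies instead.
Duty = £592,684.60 × 0% = £0.00.
Line 3 (H-114, Zorius, 3,545 units, £97,983.80):
Base rate for H-114 is 5%.
Additional duty on H-114 from Zorius: +40.8%. Applied ad valorem rate: 5% + 40.8% = 45.8%.
Duty = £97,983.80 × 45.8% = £44,876.58.
Total = £70.94 + £0.00 + £44,876.58 = £44,947.52.

£44,947.52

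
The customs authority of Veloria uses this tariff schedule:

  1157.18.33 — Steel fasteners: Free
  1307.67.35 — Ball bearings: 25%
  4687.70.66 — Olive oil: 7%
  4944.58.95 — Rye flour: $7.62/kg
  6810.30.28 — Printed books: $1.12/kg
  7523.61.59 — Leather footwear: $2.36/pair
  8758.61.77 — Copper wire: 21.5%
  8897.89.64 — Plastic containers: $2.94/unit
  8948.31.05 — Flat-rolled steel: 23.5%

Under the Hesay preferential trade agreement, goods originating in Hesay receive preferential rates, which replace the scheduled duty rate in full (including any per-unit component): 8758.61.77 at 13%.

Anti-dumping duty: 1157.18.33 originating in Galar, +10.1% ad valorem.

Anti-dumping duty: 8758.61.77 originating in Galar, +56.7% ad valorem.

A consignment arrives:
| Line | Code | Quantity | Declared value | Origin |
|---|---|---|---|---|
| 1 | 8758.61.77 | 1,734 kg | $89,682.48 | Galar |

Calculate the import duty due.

$70,131.70

Line 1 (8758.61.77, Galar, 1,734 kg, $89,682.48):
Base rate for 8758.61.77 is 21.5%.
8758.61.77 has an FTA preferential rate, but origin Galar is not Hesay; base rate stands.
Additional duty on 8758.61.77 from Galar: +56.7%. Applied ad valorem rate: 21.5% + 56.7% = 78.2%.
Duty = $89,682.48 × 78.2% = $70,131.70.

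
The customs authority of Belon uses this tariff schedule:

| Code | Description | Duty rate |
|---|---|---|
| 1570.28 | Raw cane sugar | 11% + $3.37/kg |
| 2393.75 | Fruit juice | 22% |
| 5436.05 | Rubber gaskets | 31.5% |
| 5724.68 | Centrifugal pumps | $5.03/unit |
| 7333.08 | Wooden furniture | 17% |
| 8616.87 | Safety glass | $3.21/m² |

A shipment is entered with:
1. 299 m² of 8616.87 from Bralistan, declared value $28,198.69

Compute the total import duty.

$959.79

Line 1 (8616.87, Bralistan, 299 m², $28,198.69):
Base rate for 8616.87 is $3.21/m².
Duty = 299 × $3.21 = $959.79.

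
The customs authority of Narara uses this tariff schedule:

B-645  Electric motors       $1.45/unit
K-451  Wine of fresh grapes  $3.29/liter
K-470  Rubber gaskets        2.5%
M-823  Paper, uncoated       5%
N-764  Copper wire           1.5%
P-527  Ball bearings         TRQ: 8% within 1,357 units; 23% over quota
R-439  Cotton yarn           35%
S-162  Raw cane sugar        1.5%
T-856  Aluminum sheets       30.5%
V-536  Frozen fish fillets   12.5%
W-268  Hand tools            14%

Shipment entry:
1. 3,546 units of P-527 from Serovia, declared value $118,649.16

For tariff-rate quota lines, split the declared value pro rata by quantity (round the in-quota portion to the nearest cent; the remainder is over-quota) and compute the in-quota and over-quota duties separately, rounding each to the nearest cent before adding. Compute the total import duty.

Line 1 (P-527, Serovia, 3,546 units, $118,649.16):
Code P-527 is under a tariff-rate quota (threshold 1,357 units). In-quota: 1,357 units at 8%; over-quota: 2,189 units at 23%.
Pro-rata value split: in-quota = $118,649.16 × 1,357/3,546 = $45,405.22; over-quota = $118,649.16 − $45,405.22 = $73,243.94.
In-quota duty = $45,405.22 × 8% = $3,632.42. Over-quota duty = $73,243.94 × 23% = $16,846.11.
Line duty = $3,632.42 + $16,846.11 = $20,478.53.

$20,478.53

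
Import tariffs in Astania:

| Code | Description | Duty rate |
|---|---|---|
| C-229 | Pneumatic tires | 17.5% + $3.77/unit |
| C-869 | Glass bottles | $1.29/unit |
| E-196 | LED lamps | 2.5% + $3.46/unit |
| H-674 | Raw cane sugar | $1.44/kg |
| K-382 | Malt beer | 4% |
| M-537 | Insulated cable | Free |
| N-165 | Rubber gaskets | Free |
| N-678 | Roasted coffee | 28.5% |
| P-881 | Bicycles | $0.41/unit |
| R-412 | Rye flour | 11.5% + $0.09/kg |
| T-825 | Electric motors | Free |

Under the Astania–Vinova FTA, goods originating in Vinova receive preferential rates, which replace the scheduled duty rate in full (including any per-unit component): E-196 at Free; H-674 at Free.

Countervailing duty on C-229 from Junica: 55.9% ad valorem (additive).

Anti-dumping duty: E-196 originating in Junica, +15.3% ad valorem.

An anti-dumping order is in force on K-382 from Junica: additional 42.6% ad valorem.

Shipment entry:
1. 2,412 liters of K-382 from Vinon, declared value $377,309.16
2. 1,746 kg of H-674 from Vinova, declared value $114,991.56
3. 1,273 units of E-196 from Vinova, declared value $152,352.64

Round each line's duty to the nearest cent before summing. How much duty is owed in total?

Line 1 (K-382, Vinon, 2,412 liters, $377,309.16):
Base rate for K-382 is 4%.
The additional-duty order on K-382 targets Junica, not Vinon; it does not apply.
Duty = $377,309.16 × 4% = $15,092.37.
Line 2 (H-674, Vinova, 1,746 kg, $114,991.56):
Base rate for H-674 is $1.44/kg.
Origin Vinova qualifies under the Astania–Vinova agreement and H-674 is covered: preferential rate Free applies instead.
Duty = $114,991.56 × 0% = $0.00.
Line 3 (E-196, Vinova, 1,273 units, $152,352.64):
Base rate for E-196 is 2.5% + $3.46/unit.
Origin Vinova qualifies under the Astania–Vinova agreement and E-196 is covered: preferential rate Free applies instead.
The additional-duty order on E-196 targets Junica, not Vinova; it does not apply.
Duty = $152,352.64 × 0% = $0.00.
Total = $15,092.37 + $0.00 + $0.00 = $15,092.37.

$15,092.37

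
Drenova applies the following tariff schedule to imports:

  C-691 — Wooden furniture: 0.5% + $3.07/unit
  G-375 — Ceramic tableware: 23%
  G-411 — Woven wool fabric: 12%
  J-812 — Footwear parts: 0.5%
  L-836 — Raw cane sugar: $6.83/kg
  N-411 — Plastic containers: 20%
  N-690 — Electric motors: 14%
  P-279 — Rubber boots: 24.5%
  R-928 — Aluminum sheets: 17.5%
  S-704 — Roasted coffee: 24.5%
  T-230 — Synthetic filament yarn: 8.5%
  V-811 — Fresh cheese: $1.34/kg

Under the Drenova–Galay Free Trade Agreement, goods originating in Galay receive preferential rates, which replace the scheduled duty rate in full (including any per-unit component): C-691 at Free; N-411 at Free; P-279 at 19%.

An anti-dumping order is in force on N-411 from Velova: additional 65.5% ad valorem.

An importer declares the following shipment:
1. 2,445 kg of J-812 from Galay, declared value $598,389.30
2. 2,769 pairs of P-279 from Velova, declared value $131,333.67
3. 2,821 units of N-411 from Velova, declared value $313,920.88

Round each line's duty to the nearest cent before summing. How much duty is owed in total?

$303,571.05

Line 1 (J-812, Galay, 2,445 kg, $598,389.30):
Base rate for J-812 is 0.5%.
Origin Galay is the FTA partner but J-812 is not on the preference list; base rate stands.
Duty = $598,389.30 × 0.5% = $2,991.95.
Line 2 (P-279, Velova, 2,769 pairs, $131,333.67):
Base rate for P-279 is 24.5%.
P-279 has an FTA preferential rate, but origin Velova is not Galay; base rate stands.
Duty = $131,333.67 × 24.5% = $32,176.75.
Line 3 (N-411, Velova, 2,821 units, $313,920.88):
Base rate for N-411 is 20%.
N-411 has an FTA preferential rate, but origin Velova is not Galay; base rate stands.
Additional duty on N-411 from Velova: +65.5%. Applied ad valorem rate: 20% + 65.5% = 85.5%.
Duty = $313,920.88 × 85.5% = $268,402.35.
Total = $2,991.95 + $32,176.75 + $268,402.35 = $303,571.05.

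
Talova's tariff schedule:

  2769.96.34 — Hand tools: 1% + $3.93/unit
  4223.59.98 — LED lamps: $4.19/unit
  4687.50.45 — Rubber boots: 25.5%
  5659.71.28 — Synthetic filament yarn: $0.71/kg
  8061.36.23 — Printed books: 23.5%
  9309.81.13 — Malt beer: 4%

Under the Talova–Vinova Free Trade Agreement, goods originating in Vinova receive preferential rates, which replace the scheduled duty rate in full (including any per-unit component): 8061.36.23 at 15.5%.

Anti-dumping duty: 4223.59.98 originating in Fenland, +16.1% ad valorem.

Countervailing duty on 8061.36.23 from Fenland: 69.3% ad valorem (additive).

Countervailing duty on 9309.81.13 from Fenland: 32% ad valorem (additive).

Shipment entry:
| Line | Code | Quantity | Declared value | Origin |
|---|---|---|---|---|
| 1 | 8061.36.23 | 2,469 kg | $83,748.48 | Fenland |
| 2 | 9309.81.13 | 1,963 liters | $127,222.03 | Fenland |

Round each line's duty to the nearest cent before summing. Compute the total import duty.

Line 1 (8061.36.23, Fenland, 2,469 kg, $83,748.48):
Base rate for 8061.36.23 is 23.5%.
8061.36.23 has an FTA preferential rate, but origin Fenland is not Vinova; base rate stands.
Additional duty on 8061.36.23 from Fenland: +69.3%. Applied ad valorem rate: 23.5% + 69.3% = 92.8%.
Duty = $83,748.48 × 92.8% = $77,718.59.
Line 2 (9309.81.13, Fenland, 1,963 liters, $127,222.03):
Base rate for 9309.81.13 is 4%.
Additional duty on 9309.81.13 from Fenland: +32%. Applied ad valorem rate: 4% + 32% = 36%.
Duty = $127,222.03 × 36% = $45,799.93.
Total = $77,718.59 + $45,799.93 = $123,518.52.

$123,518.52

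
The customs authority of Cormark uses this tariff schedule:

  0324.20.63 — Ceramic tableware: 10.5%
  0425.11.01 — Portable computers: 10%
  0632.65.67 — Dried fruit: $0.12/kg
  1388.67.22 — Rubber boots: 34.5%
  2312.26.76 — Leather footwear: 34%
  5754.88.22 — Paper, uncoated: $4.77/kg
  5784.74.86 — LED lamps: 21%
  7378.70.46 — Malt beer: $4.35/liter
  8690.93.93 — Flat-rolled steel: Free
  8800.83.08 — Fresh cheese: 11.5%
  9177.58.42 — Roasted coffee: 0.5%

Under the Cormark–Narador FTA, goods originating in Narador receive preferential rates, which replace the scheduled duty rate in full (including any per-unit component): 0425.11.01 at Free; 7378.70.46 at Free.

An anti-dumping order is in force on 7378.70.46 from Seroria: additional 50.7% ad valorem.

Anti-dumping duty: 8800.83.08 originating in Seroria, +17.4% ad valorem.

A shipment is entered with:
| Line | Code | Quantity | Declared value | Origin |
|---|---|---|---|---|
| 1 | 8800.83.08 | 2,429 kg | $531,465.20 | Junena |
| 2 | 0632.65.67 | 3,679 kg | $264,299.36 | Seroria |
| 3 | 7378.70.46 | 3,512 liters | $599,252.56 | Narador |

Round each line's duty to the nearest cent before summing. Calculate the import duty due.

$61,559.98

Line 1 (8800.83.08, Junena, 2,429 kg, $531,465.20):
Base rate for 8800.83.08 is 11.5%.
The additional-duty order on 8800.83.08 targets Seroria, not Junena; it does not apply.
Duty = $531,465.20 × 11.5% = $61,118.50.
Line 2 (0632.65.67, Seroria, 3,679 kg, $264,299.36):
Base rate for 0632.65.67 is $0.12/kg.
Duty = 3,679 × $0.12 = $441.48.
Line 3 (7378.70.46, Narador, 3,512 liters, $599,252.56):
Base rate for 7378.70.46 is $4.35/liter.
Origin Narador qualifies under the Cormark–Narador agreement and 7378.70.46 is covered: preferential rate Free applies instead.
The additional-duty order on 7378.70.46 targets Seroria, not Narador; it does not apply.
Duty = $599,252.56 × 0% = $0.00.
Total = $61,118.50 + $441.48 + $0.00 = $61,559.98.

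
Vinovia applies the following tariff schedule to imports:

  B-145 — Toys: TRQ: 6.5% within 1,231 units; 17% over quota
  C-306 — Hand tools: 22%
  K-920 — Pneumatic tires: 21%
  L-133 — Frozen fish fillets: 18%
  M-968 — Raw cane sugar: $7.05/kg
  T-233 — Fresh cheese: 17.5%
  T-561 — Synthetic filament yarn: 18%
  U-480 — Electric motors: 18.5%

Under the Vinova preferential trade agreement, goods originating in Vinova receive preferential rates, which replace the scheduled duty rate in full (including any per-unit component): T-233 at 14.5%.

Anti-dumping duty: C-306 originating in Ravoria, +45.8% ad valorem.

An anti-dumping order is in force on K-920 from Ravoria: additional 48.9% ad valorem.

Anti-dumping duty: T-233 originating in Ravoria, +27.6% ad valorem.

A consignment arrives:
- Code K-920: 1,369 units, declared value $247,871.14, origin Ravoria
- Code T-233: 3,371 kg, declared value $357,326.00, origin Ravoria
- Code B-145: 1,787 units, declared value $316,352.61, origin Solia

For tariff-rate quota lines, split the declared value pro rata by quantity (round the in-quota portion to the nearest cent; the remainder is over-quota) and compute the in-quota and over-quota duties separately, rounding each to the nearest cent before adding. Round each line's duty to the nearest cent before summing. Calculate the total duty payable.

$365,313.90

Line 1 (K-920, Ravoria, 1,369 units, $247,871.14):
Base rate for K-920 is 21%.
Additional duty on K-920 from Ravoria: +48.9%. Applied ad valorem rate: 21% + 48.9% = 69.9%.
Duty = $247,871.14 × 69.9% = $173,261.93.
Line 2 (T-233, Ravoria, 3,371 kg, $357,326.00):
Base rate for T-233 is 17.5%.
T-233 has an FTA preferential rate, but origin Ravoria is not Vinova; base rate stands.
Additional duty on T-233 from Ravoria: +27.6%. Applied ad valorem rate: 17.5% + 27.6% = 45.1%.
Duty = $357,326.00 × 45.1% = $161,154.03.
Line 3 (B-145, Solia, 1,787 units, $316,352.61):
Code B-145 is under a tariff-rate quota (threshold 1,231 units). In-quota: 1,231 units at 6.5%; over-quota: 556 units at 17%.
Pro-rata value split: in-quota = $316,352.61 × 1,231/1,787 = $217,923.93; over-quota = $316,352.61 − $217,923.93 = $98,428.68.
In-quota duty = $217,923.93 × 6.5% = $14,165.06. Over-quota duty = $98,428.68 × 17% = $16,732.88.
Line duty = $14,165.06 + $16,732.88 = $30,897.94.
Total = $173,261.93 + $161,154.03 + $30,897.94 = $365,313.90.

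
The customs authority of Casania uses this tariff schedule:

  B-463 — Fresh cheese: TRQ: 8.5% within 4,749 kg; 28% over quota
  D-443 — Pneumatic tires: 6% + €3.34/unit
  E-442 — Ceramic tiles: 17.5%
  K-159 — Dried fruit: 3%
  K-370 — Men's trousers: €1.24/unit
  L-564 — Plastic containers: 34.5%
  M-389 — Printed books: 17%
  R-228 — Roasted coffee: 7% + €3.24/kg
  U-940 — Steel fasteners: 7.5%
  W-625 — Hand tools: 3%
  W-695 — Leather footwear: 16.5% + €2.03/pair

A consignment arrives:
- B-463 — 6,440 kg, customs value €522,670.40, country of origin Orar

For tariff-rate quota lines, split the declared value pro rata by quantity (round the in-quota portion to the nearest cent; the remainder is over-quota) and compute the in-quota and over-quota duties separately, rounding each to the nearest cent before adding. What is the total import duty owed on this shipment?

Line 1 (B-463, Orar, 6,440 kg, €522,670.40):
Code B-463 is under a tariff-rate quota (threshold 4,749 kg). In-quota: 4,749 kg at 8.5%; over-quota: 1,691 kg at 28%.
Pro-rata value split: in-quota = €522,670.40 × 4,749/6,440 = €385,428.84; over-quota = €522,670.40 − €385,428.84 = €137,241.56.
In-quota duty = €385,428.84 × 8.5% = €32,761.45. Over-quota duty = €137,241.56 × 28% = €38,427.64.
Line duty = €32,761.45 + €38,427.64 = €71,189.09.

€71,189.09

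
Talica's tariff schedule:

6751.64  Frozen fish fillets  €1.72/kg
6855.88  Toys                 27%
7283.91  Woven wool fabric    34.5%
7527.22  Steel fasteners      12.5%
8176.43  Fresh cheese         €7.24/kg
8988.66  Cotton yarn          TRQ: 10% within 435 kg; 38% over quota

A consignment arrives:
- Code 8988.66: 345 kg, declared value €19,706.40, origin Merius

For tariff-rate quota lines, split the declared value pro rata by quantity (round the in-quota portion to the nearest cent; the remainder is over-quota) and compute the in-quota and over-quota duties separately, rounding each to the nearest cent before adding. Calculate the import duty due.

€1,970.64

Line 1 (8988.66, Merius, 345 kg, €19,706.40):
Code 8988.66 is under a tariff-rate quota (threshold 435 kg). Quantity 345 kg is within the quota, so the in-quota rate 10% applies to the full value.
Duty = €19,706.40 × 10% = €1,970.64.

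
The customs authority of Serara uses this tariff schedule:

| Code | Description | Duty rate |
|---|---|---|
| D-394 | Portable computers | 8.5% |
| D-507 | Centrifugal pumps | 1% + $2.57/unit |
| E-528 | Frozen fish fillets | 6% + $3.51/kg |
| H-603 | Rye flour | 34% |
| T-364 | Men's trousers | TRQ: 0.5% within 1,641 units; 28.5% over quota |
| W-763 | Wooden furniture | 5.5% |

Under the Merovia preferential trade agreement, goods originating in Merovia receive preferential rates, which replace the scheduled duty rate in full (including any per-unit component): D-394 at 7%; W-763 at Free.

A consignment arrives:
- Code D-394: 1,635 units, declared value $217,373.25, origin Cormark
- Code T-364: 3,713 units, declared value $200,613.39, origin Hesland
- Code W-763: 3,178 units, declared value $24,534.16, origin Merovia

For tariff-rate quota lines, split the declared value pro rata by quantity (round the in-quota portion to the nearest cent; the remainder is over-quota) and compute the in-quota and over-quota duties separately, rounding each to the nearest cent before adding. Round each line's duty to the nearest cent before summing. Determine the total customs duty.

$50,825.85

Line 1 (D-394, Cormark, 1,635 units, $217,373.25):
Base rate for D-394 is 8.5%.
D-394 has an FTA preferential rate, but origin Cormark is not Merovia; base rate stands.
Duty = $217,373.25 × 8.5% = $18,476.73.
Line 2 (T-364, Hesland, 3,713 units, $200,613.39):
Code T-364 is under a tariff-rate quota (threshold 1,641 units). In-quota: 1,641 units at 0.5%; over-quota: 2,072 units at 28.5%.
Pro-rata value split: in-quota = $200,613.39 × 1,641/3,713 = $88,663.23; over-quota = $200,613.39 − $88,663.23 = $111,950.16.
In-quota duty = $88,663.23 × 0.5% = $443.32. Over-quota duty = $111,950.16 × 28.5% = $31,905.80.
Line duty = $443.32 + $31,905.80 = $32,349.12.
Line 3 (W-763, Merovia, 3,178 units, $24,534.16):
Base rate for W-763 is 5.5%.
Origin Merovia qualifies under the Serara–Merovia agreement and W-763 is covered: preferential rate Free applies instead.
Duty = $24,534.16 × 0% = $0.00.
Total = $18,476.73 + $32,349.12 + $0.00 = $50,825.85.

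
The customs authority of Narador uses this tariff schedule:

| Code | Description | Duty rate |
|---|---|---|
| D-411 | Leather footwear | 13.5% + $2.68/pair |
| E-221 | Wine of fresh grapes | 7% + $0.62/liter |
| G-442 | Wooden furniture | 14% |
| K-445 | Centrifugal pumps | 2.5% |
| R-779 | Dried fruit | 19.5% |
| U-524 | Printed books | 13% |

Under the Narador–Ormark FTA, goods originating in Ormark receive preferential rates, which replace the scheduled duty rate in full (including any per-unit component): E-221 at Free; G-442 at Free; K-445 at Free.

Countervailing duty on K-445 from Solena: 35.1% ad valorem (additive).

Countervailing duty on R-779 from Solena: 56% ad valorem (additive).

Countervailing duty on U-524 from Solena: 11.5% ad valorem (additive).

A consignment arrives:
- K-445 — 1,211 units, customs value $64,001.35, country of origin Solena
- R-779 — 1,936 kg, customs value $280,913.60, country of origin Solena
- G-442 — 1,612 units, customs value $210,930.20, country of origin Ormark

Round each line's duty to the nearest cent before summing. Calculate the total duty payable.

$236,154.28

Line 1 (K-445, Solena, 1,211 units, $64,001.35):
Base rate for K-445 is 2.5%.
K-445 has an FTA preferential rate, but origin Solena is not Ormark; base rate stands.
Additional duty on K-445 from Solena: +35.1%. Applied ad valorem rate: 2.5% + 35.1% = 37.6%.
Duty = $64,001.35 × 37.6% = $24,064.51.
Line 2 (R-779, Solena, 1,936 kg, $280,913.60):
Base rate for R-779 is 19.5%.
Additional duty on R-779 from Solena: +56%. Applied ad valorem rate: 19.5% + 56% = 75.5%.
Duty = $280,913.60 × 75.5% = $212,089.77.
Line 3 (G-442, Ormark, 1,612 units, $210,930.20):
Base rate for G-442 is 14%.
Origin Ormark qualifies under the Narador–Ormark agreement and G-442 is covered: preferential rate Free applies instead.
Duty = $210,930.20 × 0% = $0.00.
Total = $24,064.51 + $212,089.77 + $0.00 = $236,154.28.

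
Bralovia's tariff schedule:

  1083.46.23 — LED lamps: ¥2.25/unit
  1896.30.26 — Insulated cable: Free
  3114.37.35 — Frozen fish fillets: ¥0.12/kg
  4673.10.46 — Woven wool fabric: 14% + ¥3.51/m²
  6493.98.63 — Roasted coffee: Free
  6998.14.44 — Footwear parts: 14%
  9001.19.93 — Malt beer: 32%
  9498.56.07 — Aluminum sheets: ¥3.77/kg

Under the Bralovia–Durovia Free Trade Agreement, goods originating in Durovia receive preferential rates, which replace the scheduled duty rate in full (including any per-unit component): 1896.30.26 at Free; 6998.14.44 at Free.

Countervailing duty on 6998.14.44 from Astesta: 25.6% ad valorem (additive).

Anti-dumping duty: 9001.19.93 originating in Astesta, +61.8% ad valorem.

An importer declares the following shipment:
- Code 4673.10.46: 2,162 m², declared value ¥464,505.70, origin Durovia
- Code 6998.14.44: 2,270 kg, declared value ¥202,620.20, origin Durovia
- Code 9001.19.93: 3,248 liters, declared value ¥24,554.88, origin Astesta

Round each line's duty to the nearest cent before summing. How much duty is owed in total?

¥95,651.90

Line 1 (4673.10.46, Durovia, 2,162 m², ¥464,505.70):
Base rate for 4673.10.46 is 14% + ¥3.51/m².
Origin Durovia is the FTA partner but 4673.10.46 is not on the preference list; base rate stands.
Duty = ¥464,505.70 × 14% + 2,162 × ¥3.51 = ¥72,619.42.
Line 2 (6998.14.44, Durovia, 2,270 kg, ¥202,620.20):
Base rate for 6998.14.44 is 14%.
Origin Durovia qualifies under the Bralovia–Durovia agreement and 6998.14.44 is covered: preferential rate Free applies instead.
The additional-duty order on 6998.14.44 targets Astesta, not Durovia; it does not apply.
Duty = ¥202,620.20 × 0% = ¥0.00.
Line 3 (9001.19.93, Astesta, 3,248 liters, ¥24,554.88):
Base rate for 9001.19.93 is 32%.
Additional duty on 9001.19.93 from Astesta: +61.8%. Applied ad valorem rate: 32% + 61.8% = 93.8%.
Duty = ¥24,554.88 × 93.8% = ¥23,032.48.
Total = ¥72,619.42 + ¥0.00 + ¥23,032.48 = ¥95,651.90.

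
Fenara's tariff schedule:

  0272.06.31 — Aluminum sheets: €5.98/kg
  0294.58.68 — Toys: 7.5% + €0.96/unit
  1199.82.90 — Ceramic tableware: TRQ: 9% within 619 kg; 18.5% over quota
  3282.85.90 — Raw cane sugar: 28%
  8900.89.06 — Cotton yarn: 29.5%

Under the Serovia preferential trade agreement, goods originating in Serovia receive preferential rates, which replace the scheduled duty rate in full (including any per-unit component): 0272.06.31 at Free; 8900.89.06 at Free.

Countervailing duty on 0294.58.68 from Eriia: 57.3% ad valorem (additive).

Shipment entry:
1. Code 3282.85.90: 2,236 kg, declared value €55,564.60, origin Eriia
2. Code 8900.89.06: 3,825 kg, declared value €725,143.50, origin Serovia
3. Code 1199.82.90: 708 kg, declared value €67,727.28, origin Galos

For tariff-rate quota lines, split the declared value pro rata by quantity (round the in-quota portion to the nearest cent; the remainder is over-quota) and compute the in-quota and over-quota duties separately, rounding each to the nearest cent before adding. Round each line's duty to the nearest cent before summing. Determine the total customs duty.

€22,462.35

Line 1 (3282.85.90, Eriia, 2,236 kg, €55,564.60):
Base rate for 3282.85.90 is 28%.
Duty = €55,564.60 × 28% = €15,558.09.
Line 2 (8900.89.06, Serovia, 3,825 kg, €725,143.50):
Base rate for 8900.89.06 is 29.5%.
Origin Serovia qualifies under the Fenara–Serovia agreement and 8900.89.06 is covered: preferential rate Free applies instead.
Duty = €725,143.50 × 0% = €0.00.
Line 3 (1199.82.90, Galos, 708 kg, €67,727.28):
Code 1199.82.90 is under a tariff-rate quota (threshold 619 kg). In-quota: 619 kg at 9%; over-quota: 89 kg at 18.5%.
Pro-rata value split: in-quota = €67,727.28 × 619/708 = €59,213.54; over-quota = €67,727.28 − €59,213.54 = €8,513.74.
In-quota duty = €59,213.54 × 9% = €5,329.22. Over-quota duty = €8,513.74 × 18.5% = €1,575.04.
Line duty = €5,329.22 + €1,575.04 = €6,904.26.
Total = €15,558.09 + €0.00 + €6,904.26 = €22,462.35.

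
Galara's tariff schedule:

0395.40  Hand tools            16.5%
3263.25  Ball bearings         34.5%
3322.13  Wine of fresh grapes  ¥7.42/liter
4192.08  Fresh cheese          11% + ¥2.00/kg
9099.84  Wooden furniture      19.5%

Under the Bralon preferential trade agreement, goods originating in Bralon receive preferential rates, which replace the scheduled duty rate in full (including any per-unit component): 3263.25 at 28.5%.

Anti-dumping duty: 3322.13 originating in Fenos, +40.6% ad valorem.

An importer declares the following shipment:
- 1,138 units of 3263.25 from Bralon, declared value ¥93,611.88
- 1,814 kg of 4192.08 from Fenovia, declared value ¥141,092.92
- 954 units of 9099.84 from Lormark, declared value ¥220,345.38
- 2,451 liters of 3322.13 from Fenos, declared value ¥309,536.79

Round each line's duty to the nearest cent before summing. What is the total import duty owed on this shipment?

¥232,653.32

Line 1 (3263.25, Bralon, 1,138 units, ¥93,611.88):
Base rate for 3263.25 is 34.5%.
Origin Bralon qualifies under the Galara–Bralon agreement and 3263.25 is covered: preferential rate 28.5% applies instead.
Duty = ¥93,611.88 × 28.5% = ¥26,679.39.
Line 2 (4192.08, Fenovia, 1,814 kg, ¥141,092.92):
Base rate for 4192.08 is 11% + ¥2.00/kg.
Duty = ¥141,092.92 × 11% + 1,814 × ¥2.00 = ¥19,148.22.
Line 3 (9099.84, Lormark, 954 units, ¥220,345.38):
Base rate for 9099.84 is 19.5%.
Duty = ¥220,345.38 × 19.5% = ¥42,967.35.
Line 4 (3322.13, Fenos, 2,451 liters, ¥309,536.79):
Base rate for 3322.13 is ¥7.42/liter.
Additional duty on 3322.13 from Fenos: +40.6% ad valorem. Applied ad valorem rate = 40.6%.
Duty = ¥309,536.79 × 40.6% + 2,451 × ¥7.42 = ¥143,858.36.
Total = ¥26,679.39 + ¥19,148.22 + ¥42,967.35 + ¥143,858.36 = ¥232,653.32.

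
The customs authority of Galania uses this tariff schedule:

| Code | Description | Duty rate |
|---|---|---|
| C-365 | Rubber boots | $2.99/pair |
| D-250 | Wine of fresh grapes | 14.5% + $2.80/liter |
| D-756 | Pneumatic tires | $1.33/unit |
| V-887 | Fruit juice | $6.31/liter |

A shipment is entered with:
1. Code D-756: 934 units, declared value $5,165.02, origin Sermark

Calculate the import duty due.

Line 1 (D-756, Sermark, 934 units, $5,165.02):
Base rate for D-756 is $1.33/unit.
Duty = 934 × $1.33 = $1,242.22.

$1,242.22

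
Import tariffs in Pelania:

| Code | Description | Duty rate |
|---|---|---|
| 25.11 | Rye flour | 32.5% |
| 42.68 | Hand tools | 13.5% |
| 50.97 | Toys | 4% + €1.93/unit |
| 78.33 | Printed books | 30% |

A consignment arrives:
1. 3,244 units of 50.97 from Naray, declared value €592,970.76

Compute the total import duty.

€29,979.75

Line 1 (50.97, Naray, 3,244 units, €592,970.76):
Base rate for 50.97 is 4% + €1.93/unit.
Duty = €592,970.76 × 4% + 3,244 × €1.93 = €29,979.75.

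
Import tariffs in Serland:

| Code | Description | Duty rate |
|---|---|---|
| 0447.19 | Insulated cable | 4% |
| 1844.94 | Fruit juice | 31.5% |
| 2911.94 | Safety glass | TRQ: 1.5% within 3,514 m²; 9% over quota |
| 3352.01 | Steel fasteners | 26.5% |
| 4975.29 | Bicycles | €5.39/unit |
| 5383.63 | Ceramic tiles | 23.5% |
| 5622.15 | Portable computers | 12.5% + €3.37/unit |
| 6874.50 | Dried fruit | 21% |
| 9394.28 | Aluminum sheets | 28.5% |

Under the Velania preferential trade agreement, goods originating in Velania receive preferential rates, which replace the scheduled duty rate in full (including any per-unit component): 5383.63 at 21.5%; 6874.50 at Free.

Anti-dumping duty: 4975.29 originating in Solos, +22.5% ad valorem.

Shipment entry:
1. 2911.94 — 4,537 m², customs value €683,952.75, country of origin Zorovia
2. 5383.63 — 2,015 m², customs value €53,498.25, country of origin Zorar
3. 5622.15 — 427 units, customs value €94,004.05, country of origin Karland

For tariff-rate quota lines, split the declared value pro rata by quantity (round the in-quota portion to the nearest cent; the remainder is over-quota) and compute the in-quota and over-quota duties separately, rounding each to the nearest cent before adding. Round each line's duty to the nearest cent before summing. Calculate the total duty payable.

Line 1 (2911.94, Zorovia, 4,537 m², €683,952.75):
Code 2911.94 is under a tariff-rate quota (threshold 3,514 m²). In-quota: 3,514 m² at 1.5%; over-quota: 1,023 m² at 9%.
Pro-rata value split: in-quota = €683,952.75 × 3,514/4,537 = €529,735.50; over-quota = €683,952.75 − €529,735.50 = €154,217.25.
In-quota duty = €529,735.50 × 1.5% = €7,946.03. Over-quota duty = €154,217.25 × 9% = €13,879.55.
Line duty = €7,946.03 + €13,879.55 = €21,825.58.
Line 2 (5383.63, Zorar, 2,015 m², €53,498.25):
Base rate for 5383.63 is 23.5%.
5383.63 has an FTA preferential rate, but origin Zorar is not Velania; base rate stands.
Duty = €53,498.25 × 23.5% = €12,572.09.
Line 3 (5622.15, Karland, 427 units, €94,004.05):
Base rate for 5622.15 is 12.5% + €3.37/unit.
Duty = €94,004.05 × 12.5% + 427 × €3.37 = €13,189.50.
Total = €21,825.58 + €12,572.09 + €13,189.50 = €47,587.17.

€47,587.17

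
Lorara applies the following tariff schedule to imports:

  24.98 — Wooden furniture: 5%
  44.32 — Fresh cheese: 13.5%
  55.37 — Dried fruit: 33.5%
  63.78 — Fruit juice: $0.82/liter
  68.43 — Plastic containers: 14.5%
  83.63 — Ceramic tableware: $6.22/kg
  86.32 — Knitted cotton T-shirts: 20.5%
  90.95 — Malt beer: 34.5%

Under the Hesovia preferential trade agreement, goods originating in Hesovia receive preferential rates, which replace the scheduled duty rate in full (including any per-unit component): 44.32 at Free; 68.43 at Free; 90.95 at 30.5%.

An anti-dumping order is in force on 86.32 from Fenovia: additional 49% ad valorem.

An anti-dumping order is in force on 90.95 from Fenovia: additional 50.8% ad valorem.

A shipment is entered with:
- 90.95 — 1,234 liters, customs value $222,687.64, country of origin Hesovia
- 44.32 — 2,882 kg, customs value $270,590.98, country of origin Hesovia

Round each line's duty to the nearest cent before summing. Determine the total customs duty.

$67,919.73

Line 1 (90.95, Hesovia, 1,234 liters, $222,687.64):
Base rate for 90.95 is 34.5%.
Origin Hesovia qualifies under the Lorara–Hesovia agreement and 90.95 is covered: preferential rate 30.5% applies instead.
The additional-duty order on 90.95 targets Fenovia, not Hesovia; it does not apply.
Duty = $222,687.64 × 30.5% = $67,919.73.
Line 2 (44.32, Hesovia, 2,882 kg, $270,590.98):
Base rate for 44.32 is 13.5%.
Origin Hesovia qualifies under the Lorara–Hesovia agreement and 44.32 is covered: preferential rate Free applies instead.
Duty = $270,590.98 × 0% = $0.00.
Total = $67,919.73 + $0.00 = $67,919.73.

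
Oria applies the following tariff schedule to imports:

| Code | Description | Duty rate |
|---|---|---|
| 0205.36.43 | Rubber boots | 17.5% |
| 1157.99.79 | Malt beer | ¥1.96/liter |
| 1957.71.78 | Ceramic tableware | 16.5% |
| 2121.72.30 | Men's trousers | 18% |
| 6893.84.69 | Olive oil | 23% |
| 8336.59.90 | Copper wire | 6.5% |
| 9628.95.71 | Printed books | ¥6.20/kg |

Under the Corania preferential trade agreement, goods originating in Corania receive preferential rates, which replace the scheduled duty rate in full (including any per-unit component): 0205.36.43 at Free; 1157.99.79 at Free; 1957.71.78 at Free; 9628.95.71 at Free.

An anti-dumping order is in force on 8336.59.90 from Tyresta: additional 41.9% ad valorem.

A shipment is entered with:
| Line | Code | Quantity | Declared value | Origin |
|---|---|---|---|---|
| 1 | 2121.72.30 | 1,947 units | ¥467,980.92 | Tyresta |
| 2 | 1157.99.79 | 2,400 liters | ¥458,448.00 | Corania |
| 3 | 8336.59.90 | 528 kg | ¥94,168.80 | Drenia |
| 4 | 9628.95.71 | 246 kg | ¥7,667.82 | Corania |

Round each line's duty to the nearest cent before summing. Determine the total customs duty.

¥90,357.54

Line 1 (2121.72.30, Tyresta, 1,947 units, ¥467,980.92):
Base rate for 2121.72.30 is 18%.
Duty = ¥467,980.92 × 18% = ¥84,236.57.
Line 2 (1157.99.79, Corania, 2,400 liters, ¥458,448.00):
Base rate for 1157.99.79 is ¥1.96/liter.
Origin Corania qualifies under the Oria–Corania agreement and 1157.99.79 is covered: preferential rate Free applies instead.
Duty = ¥458,448.00 × 0% = ¥0.00.
Line 3 (8336.59.90, Drenia, 528 kg, ¥94,168.80):
Base rate for 8336.59.90 is 6.5%.
The additional-duty order on 8336.59.90 targets Tyresta, not Drenia; it does not apply.
Duty = ¥94,168.80 × 6.5% = ¥6,120.97.
Line 4 (9628.95.71, Corania, 246 kg, ¥7,667.82):
Base rate for 9628.95.71 is ¥6.20/kg.
Origin Corania qualifies under the Oria–Corania agreement and 9628.95.71 is covered: preferential rate Free applies instead.
Duty = ¥7,667.82 × 0% = ¥0.00.
Total = ¥84,236.57 + ¥0.00 + ¥6,120.97 + ¥0.00 = ¥90,357.54.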